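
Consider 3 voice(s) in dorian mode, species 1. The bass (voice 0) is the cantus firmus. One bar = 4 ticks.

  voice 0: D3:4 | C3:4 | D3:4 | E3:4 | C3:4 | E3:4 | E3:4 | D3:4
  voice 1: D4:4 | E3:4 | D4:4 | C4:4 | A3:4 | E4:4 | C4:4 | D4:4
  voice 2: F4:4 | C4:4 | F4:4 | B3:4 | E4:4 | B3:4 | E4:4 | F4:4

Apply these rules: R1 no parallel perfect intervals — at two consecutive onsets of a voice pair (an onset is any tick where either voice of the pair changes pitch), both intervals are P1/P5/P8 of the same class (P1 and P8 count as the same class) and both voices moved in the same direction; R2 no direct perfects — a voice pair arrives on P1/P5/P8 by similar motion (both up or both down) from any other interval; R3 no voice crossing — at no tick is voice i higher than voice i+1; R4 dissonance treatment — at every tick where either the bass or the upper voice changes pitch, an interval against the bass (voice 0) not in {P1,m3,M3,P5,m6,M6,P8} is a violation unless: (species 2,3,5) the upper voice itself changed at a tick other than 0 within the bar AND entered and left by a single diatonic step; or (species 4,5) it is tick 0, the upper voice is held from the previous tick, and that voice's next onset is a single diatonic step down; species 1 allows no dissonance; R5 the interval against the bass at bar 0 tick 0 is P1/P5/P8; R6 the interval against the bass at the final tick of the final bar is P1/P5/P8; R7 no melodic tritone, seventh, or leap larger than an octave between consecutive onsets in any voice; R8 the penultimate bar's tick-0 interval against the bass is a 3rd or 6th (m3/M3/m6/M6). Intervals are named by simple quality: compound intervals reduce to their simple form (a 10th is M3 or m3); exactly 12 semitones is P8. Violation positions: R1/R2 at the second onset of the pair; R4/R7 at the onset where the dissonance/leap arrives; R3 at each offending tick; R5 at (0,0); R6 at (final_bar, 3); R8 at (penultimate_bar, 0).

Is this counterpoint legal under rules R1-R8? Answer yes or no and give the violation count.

bar 0: v0=D3 v1=D4 v2=F4 (m3)
bar 1: v0=C3 v1=E3 v2=C4 (P8)
bar 2: v0=D3 v1=D4 v2=F4 (m3)
bar 3: v0=E3 v1=C4 v2=B3 (P5)
bar 4: v0=C3 v1=A3 v2=E4 (M3)
bar 5: v0=E3 v1=E4 v2=B3 (P5)
bar 6: v0=E3 v1=C4 v2=E4 (P8)
bar 7: v0=D3 v1=D4 v2=F4 (m3)
  R5 @ bar0.0: opens on m3
  R2 @ bar1.0: D3/F4 m3 -> C3/C4 P8 similar
  R7 @ bar1.0: D4->E3 leap 10st
  R2 @ bar2.0: C3/E3 M3 -> D3/D4 P8 similar
  R7 @ bar2.0: E3->D4 leap 10st
  R3 @ bar3.0: C4 above B3
  R7 @ bar3.0: F4->B3 leap 6st
  R3 @ bar3.1: C4 above B3
  R3 @ bar3.2: C4 above B3
  R3 @ bar3.3: C4 above B3
  R2 @ bar5.0: C3/A3 M6 -> E3/E4 P8 similar
  R3 @ bar5.0: E4 above B3
  R3 @ bar5.1: E4 above B3
  R3 @ bar5.2: E4 above B3
  R3 @ bar5.3: E4 above B3
  R8 @ bar6.0: penult P8 not 3rd/6th
  R6 @ bar7.3: closes on m3

No (17 violations)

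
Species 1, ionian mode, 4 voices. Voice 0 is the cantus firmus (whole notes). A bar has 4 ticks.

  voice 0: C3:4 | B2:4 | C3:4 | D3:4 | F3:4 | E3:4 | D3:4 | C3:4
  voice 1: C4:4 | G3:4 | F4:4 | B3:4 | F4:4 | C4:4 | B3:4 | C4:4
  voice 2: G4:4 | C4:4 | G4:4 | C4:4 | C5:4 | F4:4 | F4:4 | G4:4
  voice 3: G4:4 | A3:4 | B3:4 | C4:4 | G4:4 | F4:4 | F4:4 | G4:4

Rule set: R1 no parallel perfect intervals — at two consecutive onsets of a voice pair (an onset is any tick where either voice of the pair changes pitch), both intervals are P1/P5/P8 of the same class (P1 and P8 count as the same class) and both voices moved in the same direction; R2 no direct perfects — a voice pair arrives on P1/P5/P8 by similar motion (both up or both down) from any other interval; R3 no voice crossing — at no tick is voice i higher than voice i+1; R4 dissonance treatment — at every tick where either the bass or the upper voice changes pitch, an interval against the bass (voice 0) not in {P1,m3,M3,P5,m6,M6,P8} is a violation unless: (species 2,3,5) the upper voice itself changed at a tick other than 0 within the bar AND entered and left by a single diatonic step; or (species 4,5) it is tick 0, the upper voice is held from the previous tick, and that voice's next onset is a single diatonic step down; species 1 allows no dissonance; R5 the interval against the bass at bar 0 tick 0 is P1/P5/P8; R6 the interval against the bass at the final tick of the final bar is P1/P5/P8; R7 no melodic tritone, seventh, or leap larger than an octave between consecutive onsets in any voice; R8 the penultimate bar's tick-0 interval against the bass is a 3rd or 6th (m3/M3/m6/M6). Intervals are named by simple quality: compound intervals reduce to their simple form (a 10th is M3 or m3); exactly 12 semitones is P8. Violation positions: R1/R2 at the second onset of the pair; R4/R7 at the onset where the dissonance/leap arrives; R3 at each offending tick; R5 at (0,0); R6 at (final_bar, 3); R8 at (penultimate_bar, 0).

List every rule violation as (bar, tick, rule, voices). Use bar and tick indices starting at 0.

(1, 0, R3, (2, 3))
(1, 0, R4, (0, 2))
(1, 0, R4, (0, 3))
(1, 0, R7, (3,))
(1, 1, R3, (2, 3))
(1, 2, R3, (2, 3))
(1, 3, R3, (2, 3))
(2, 0, R2, (0, 2))
(2, 0, R3, (2, 3))
(2, 0, R4, (0, 1))
(2, 0, R4, (0, 3))
(2, 0, R7, (1,))
(2, 1, R3, (2, 3))
(2, 2, R3, (2, 3))
(2, 3, R3, (2, 3))
(3, 0, R4, (0, 2))
(3, 0, R4, (0, 3))
(3, 0, R7, (1,))
(4, 0, R2, (0, 1))
(4, 0, R2, (0, 2))
(4, 0, R2, (1, 2))
(4, 0, R3, (2, 3))
(4, 0, R4, (0, 3))
(4, 0, R7, (1,))
(4, 1, R3, (2, 3))
(4, 2, R3, (2, 3))
(4, 3, R3, (2, 3))
(5, 0, R2, (2, 3))
(5, 0, R4, (0, 2))
(5, 0, R4, (0, 3))
(7, 0, R1, (2, 3))
(7, 0, R2, (1, 2))
(7, 0, R2, (1, 3))

bar 0: v0=C3 v1=C4 v2=G4 v3=G4 downbeat P5
bar 1: v0=B2 v1=G3 v2=C4 v3=A3 downbeat m7
bar 2: v0=C3 v1=F4 v2=G4 v3=B3 downbeat M7
bar 3: v0=D3 v1=B3 v2=C4 v3=C4 downbeat m7
bar 4: v0=F3 v1=F4 v2=C5 v3=G4 downbeat M2
bar 5: v0=E3 v1=C4 v2=F4 v3=F4 downbeat m2
bar 6: v0=D3 v1=B3 v2=F4 v3=F4 downbeat m3
bar 7: v0=C3 v1=C4 v2=G4 v3=G4 downbeat P5
  -> R3 @ bar 1 tick 0 v(2, 3): C4 above A3
  -> R4 @ bar 1 tick 0 v(0, 2): B2/C4 m2 untreated
  -> R4 @ bar 1 tick 0 v(0, 3): B2/A3 m7 untreated
  -> R7 @ bar 1 tick 0 v(3,): G4->A3 leap 10st
  -> R3 @ bar 1 tick 1 v(2, 3): C4 above A3
  -> R3 @ bar 1 tick 2 v(2, 3): C4 above A3
  -> R3 @ bar 1 tick 3 v(2, 3): C4 above A3
  -> R2 @ bar 2 tick 0 v(0, 2): B2/C4 m2 -> C3/G4 P5 similar
  -> R3 @ bar 2 tick 0 v(2, 3): G4 above B3
  -> R4 @ bar 2 tick 0 v(0, 1): C3/F4 P4 untreated
  -> R4 @ bar 2 tick 0 v(0, 3): C3/B3 M7 untreated
  -> R7 @ bar 2 tick 0 v(1,): G3->F4 leap 10st
  -> R3 @ bar 2 tick 1 v(2, 3): G4 above B3
  -> R3 @ bar 2 tick 2 v(2, 3): G4 above B3
  -> R3 @ bar 2 tick 3 v(2, 3): G4 above B3
  -> R4 @ bar 3 tick 0 v(0, 2): D3/C4 m7 untreated
  -> R4 @ bar 3 tick 0 v(0, 3): D3/C4 m7 untreated
  -> R7 @ bar 3 tick 0 v(1,): F4->B3 leap 6st
  -> R2 @ bar 4 tick 0 v(0, 1): D3/B3 M6 -> F3/F4 P8 similar
  -> R2 @ bar 4 tick 0 v(0, 2): D3/C4 m7 -> F3/C5 P5 similar
  -> R2 @ bar 4 tick 0 v(1, 2): B3/C4 m2 -> F4/C5 P5 similar
  -> R3 @ bar 4 tick 0 v(2, 3): C5 above G4
  -> R4 @ bar 4 tick 0 v(0, 3): F3/G4 M2 untreated
  -> R7 @ bar 4 tick 0 v(1,): B3->F4 leap 6st
  -> R3 @ bar 4 tick 1 v(2, 3): C5 above G4
  -> R3 @ bar 4 tick 2 v(2, 3): C5 above G4
  -> R3 @ bar 4 tick 3 v(2, 3): C5 above G4
  -> R2 @ bar 5 tick 0 v(2, 3): C5/G4 P4 -> F4/F4 P1 similar
  -> R4 @ bar 5 tick 0 v(0, 2): E3/F4 m2 untreated
  -> R4 @ bar 5 tick 0 v(0, 3): E3/F4 m2 untreated
  -> R1 @ bar 7 tick 0 v(2, 3): F4/F4 P1 -> G4/G4 P1 similar
  -> R2 @ bar 7 tick 0 v(1, 2): B3/F4 TT -> C4/G4 P5 similar
  -> R2 @ bar 7 tick 0 v(1, 3): B3/F4 TT -> C4/G4 P5 similar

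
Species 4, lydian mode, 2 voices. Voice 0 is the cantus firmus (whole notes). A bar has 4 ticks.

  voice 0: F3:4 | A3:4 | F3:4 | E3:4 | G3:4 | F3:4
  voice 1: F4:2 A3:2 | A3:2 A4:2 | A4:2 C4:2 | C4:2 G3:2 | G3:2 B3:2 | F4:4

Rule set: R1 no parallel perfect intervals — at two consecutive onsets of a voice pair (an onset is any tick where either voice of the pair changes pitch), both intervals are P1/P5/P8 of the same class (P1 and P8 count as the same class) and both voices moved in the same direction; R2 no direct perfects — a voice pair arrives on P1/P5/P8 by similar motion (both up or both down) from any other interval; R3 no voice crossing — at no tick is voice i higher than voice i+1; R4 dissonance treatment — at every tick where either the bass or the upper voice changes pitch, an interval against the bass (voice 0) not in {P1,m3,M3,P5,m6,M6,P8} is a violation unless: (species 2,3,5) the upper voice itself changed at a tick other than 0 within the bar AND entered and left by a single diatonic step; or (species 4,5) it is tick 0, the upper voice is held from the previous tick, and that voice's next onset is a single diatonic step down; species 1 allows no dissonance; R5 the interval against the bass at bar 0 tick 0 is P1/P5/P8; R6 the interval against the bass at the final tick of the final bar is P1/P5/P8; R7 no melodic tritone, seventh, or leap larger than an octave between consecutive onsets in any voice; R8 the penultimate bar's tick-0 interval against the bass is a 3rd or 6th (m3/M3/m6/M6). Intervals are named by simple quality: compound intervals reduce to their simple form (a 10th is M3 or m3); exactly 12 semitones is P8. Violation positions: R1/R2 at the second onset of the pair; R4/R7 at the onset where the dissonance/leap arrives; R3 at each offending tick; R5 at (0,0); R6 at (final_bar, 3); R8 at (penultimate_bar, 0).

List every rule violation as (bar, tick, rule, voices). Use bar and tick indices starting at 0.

(4, 0, R8, (0, 1))
(5, 0, R7, (1,))

bar 0: v0=F3 v1=F4 downbeat P8
bar 1: v0=A3 v1=A3 downbeat P1
bar 2: v0=F3 v1=A4 downbeat M3
bar 3: v0=E3 v1=C4 downbeat m6
bar 4: v0=G3 v1=G3 downbeat P1
bar 5: v0=F3 v1=F4 downbeat P8
  -> R8 @ bar 4 tick 0 v(0, 1): penult P1 not 3rd/6th
  -> R7 @ bar 5 tick 0 v(1,): B3->F4 leap 6st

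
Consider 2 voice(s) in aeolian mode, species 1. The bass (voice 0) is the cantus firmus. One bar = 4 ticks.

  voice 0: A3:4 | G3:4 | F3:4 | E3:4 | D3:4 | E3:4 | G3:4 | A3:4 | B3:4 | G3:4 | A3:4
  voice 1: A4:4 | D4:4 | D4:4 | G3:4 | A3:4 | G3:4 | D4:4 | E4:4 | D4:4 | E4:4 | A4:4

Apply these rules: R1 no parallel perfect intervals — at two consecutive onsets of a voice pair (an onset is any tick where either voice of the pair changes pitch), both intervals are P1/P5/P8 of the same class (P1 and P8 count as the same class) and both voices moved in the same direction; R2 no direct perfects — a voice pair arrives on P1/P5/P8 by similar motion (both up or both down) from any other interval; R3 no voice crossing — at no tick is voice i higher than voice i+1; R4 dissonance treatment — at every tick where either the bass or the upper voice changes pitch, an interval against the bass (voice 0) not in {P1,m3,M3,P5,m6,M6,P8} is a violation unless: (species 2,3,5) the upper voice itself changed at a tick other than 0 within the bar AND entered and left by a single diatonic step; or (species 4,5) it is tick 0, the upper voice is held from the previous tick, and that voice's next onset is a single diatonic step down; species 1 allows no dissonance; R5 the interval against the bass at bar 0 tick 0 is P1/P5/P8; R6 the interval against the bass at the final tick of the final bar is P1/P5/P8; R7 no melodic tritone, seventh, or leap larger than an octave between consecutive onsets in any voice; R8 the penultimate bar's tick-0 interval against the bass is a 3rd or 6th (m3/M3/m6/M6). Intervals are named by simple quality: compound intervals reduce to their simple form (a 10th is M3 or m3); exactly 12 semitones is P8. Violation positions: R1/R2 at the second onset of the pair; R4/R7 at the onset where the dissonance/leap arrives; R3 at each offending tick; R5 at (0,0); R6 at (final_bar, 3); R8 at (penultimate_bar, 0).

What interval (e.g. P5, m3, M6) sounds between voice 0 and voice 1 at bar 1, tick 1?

voice 0=G3 voice 1=D4 -> P5

P5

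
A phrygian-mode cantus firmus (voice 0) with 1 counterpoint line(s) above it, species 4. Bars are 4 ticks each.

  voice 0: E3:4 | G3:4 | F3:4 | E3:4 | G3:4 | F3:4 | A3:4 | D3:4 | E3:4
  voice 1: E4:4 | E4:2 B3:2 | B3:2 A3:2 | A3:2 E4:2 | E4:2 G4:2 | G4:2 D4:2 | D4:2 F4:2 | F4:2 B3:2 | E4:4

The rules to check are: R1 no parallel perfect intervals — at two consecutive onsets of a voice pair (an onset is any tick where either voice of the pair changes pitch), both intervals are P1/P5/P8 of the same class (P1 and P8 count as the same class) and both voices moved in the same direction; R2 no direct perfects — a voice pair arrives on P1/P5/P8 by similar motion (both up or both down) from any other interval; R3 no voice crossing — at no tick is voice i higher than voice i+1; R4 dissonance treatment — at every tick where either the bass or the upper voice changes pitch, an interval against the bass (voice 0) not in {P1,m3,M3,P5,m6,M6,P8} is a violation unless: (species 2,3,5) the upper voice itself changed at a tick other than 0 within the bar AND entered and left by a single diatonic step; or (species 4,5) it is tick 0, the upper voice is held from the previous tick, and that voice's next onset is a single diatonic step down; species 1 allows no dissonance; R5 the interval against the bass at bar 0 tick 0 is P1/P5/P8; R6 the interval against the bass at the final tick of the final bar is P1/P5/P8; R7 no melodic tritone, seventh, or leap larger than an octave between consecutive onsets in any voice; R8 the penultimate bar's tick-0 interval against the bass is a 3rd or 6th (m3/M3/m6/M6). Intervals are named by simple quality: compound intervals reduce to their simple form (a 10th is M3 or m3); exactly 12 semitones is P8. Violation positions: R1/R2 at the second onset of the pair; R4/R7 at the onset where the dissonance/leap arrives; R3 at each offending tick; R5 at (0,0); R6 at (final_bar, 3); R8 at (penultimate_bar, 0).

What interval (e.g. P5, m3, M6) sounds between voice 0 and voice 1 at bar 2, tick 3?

voice 0=F3 voice 1=A3 -> M3

M3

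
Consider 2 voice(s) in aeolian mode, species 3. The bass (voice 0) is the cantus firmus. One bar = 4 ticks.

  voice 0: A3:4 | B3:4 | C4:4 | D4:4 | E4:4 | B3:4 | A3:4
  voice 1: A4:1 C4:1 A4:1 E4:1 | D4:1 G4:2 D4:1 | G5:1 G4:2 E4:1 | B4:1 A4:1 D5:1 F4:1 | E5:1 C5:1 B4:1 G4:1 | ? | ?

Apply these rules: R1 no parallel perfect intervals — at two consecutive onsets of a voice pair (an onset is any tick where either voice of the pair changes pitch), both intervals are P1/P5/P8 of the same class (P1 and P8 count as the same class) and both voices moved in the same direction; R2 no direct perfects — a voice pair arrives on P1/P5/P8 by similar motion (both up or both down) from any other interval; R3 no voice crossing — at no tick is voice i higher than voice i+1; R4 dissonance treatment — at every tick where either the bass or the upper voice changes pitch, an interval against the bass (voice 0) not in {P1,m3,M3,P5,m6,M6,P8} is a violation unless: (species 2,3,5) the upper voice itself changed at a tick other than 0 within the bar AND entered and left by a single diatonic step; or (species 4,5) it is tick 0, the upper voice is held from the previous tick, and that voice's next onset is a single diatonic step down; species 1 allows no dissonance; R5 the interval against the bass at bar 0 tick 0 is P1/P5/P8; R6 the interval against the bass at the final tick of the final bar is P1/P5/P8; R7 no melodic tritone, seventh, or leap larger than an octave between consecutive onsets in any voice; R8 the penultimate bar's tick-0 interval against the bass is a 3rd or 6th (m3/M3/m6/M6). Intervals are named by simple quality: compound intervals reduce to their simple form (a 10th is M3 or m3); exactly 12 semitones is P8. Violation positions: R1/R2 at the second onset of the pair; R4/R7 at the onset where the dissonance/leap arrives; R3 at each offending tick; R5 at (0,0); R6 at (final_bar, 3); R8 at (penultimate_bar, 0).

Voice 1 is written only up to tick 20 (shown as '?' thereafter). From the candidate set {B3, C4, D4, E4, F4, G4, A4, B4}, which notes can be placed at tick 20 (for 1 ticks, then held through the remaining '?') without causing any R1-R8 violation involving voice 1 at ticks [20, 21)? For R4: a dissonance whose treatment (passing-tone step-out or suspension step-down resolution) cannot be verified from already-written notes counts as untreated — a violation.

{D4, G4}

B3: violates R2,R8
C4: violates R4,R8
D4: legal
E4: violates R4,R8
F4: violates R4,R8
G4: legal
A4: violates R4,R8
B4: violates R8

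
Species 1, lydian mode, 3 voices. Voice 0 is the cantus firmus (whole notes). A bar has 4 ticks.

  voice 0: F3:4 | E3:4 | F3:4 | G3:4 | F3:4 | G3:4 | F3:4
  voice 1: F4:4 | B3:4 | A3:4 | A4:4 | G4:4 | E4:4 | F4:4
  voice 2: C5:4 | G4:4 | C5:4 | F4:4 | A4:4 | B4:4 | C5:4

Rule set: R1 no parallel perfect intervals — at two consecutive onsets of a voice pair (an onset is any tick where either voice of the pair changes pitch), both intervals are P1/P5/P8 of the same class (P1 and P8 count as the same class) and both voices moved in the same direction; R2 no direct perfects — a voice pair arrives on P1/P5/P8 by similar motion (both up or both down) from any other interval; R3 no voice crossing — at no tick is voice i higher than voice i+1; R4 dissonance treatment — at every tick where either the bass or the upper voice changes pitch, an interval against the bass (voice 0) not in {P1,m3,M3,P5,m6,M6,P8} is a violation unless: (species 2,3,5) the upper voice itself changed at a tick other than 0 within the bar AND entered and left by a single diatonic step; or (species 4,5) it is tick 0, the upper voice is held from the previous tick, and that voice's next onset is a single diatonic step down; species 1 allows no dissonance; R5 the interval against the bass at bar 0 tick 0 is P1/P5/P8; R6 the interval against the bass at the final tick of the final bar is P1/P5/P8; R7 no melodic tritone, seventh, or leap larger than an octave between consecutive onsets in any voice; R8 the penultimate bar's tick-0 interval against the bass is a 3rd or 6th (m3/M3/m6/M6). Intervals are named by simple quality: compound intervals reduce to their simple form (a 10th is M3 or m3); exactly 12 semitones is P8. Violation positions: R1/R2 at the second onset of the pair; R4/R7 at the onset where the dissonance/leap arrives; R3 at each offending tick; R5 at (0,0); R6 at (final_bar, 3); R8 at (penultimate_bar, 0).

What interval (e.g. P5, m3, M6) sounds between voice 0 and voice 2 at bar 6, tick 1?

P5

voice 0=F3 voice 2=C5 -> P5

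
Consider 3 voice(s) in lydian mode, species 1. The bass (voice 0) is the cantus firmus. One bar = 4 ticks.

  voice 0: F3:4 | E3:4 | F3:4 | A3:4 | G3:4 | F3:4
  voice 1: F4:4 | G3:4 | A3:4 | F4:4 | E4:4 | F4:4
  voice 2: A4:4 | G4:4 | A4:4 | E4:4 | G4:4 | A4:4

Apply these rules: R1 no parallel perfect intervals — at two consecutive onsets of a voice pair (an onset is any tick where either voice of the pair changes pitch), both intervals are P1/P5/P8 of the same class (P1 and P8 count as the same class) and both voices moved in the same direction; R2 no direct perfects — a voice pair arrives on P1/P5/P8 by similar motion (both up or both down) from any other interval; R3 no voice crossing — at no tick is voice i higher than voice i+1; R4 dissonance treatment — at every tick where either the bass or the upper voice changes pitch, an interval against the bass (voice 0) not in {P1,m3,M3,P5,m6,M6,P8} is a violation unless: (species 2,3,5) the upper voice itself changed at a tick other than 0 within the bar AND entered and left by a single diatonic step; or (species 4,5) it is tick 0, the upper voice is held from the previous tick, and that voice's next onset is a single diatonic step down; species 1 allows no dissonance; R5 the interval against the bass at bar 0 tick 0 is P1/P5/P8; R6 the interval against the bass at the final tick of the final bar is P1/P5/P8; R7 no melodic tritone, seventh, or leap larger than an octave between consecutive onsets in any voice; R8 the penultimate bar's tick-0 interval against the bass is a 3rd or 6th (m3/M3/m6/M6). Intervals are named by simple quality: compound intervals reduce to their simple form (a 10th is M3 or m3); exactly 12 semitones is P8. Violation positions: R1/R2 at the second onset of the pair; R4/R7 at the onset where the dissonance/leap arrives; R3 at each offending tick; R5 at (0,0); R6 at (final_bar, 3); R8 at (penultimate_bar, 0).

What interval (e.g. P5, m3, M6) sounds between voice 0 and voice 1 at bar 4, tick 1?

voice 0=G3 voice 1=E4 -> M6

M6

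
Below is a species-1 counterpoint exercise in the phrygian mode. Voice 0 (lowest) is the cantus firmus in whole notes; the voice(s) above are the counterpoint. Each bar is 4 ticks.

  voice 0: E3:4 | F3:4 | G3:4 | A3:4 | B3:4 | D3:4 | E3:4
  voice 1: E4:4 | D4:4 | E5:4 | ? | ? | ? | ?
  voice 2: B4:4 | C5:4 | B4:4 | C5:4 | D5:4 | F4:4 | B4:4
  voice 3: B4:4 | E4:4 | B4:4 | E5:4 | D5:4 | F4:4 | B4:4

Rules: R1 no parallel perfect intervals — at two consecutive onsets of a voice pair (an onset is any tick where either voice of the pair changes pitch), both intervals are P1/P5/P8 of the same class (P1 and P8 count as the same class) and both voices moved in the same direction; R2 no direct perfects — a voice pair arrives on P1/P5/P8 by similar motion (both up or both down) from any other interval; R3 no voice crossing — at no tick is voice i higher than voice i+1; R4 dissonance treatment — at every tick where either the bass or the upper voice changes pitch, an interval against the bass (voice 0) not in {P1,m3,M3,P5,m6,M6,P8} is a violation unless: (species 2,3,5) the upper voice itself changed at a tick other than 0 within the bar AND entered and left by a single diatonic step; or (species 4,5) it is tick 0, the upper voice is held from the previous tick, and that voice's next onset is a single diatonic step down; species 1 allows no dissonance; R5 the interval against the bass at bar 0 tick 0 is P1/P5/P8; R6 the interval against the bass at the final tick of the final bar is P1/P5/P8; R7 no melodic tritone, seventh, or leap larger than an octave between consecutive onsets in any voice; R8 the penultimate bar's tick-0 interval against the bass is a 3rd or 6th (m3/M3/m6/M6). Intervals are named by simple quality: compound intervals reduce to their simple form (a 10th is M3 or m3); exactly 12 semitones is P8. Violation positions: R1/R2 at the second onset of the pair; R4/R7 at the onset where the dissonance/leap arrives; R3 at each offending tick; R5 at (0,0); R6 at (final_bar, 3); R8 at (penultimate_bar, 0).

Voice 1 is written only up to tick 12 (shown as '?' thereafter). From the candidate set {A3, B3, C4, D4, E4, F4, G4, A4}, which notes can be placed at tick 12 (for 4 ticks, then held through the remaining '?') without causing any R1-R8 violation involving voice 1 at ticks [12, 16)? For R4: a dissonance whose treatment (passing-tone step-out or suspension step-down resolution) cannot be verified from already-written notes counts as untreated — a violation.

{A4, E4}

A3: violates R7
B3: violates R4,R7
C4: violates R7
D4: violates R4,R7
E4: legal
F4: violates R7
G4: violates R4
A4: legal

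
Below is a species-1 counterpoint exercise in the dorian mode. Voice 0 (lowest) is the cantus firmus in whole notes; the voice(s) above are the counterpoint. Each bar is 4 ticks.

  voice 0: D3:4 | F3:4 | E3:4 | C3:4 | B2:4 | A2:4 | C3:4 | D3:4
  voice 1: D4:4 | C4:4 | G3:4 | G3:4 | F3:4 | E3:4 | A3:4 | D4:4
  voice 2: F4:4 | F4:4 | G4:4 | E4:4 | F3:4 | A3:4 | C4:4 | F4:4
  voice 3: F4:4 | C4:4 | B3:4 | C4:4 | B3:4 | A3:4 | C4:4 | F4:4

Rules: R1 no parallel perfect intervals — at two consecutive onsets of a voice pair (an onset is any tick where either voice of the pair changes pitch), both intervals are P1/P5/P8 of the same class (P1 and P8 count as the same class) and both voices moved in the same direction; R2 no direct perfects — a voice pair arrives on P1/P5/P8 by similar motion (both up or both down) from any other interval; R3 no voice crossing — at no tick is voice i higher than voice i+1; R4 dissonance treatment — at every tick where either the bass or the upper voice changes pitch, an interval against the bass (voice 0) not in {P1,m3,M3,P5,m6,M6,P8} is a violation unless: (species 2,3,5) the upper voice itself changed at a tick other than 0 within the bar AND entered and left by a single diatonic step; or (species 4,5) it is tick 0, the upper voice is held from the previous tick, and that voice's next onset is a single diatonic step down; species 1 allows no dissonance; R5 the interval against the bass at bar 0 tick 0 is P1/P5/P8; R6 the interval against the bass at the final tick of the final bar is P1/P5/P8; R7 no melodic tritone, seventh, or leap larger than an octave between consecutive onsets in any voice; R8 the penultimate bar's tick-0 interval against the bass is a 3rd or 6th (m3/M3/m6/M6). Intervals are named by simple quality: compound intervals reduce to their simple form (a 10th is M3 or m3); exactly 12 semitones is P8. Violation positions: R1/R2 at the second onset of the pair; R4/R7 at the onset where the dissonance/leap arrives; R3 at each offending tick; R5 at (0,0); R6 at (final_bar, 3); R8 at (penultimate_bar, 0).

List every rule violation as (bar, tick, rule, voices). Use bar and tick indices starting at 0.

(0, 0, R5, (0, 2))
(0, 0, R5, (0, 3))
(1, 0, R2, (1, 3))
(1, 0, R3, (2, 3))
(1, 1, R3, (2, 3))
(1, 2, R3, (2, 3))
(1, 3, R3, (2, 3))
(2, 0, R1, (0, 3))
(2, 0, R3, (2, 3))
(2, 1, R3, (2, 3))
(2, 2, R3, (2, 3))
(2, 3, R3, (2, 3))
(3, 0, R3, (2, 3))
(3, 1, R3, (2, 3))
(3, 2, R3, (2, 3))
(3, 3, R3, (2, 3))
(4, 0, R1, (0, 3))
(4, 0, R2, (1, 2))
(4, 0, R4, (0, 1))
(4, 0, R4, (0, 2))
(4, 0, R7, (2,))
(5, 0, R1, (0, 3))
(5, 0, R2, (0, 1))
(6, 0, R1, (0, 2))
(6, 0, R1, (0, 3))
(6, 0, R1, (2, 3))
(6, 0, R8, (0, 2))
(6, 0, R8, (0, 3))
(7, 0, R1, (2, 3))
(7, 0, R2, (0, 1))
(7, 3, R6, (0, 2))
(7, 3, R6, (0, 3))

bar 0: v0=D3 v1=D4 v2=F4 v3=F4 downbeat m3
bar 1: v0=F3 v1=C4 v2=F4 v3=C4 downbeat P5
bar 2: v0=E3 v1=G3 v2=G4 v3=B3 downbeat P5
bar 3: v0=C3 v1=G3 v2=E4 v3=C4 downbeat P8
bar 4: v0=B2 v1=F3 v2=F3 v3=B3 downbeat P8
bar 5: v0=A2 v1=E3 v2=A3 v3=A3 downbeat P8
bar 6: v0=C3 v1=A3 v2=C4 v3=C4 downbeat P8
bar 7: v0=D3 v1=D4 v2=F4 v3=F4 downbeat m3
  -> R5 @ bar 0 tick 0 v(0, 2): opens on m3
  -> R5 @ bar 0 tick 0 v(0, 3): opens on m3
  -> R2 @ bar 1 tick 0 v(1, 3): D4/F4 m3 -> C4/C4 P1 similar
  -> R3 @ bar 1 tick 0 v(2, 3): F4 above C4
  -> R3 @ bar 1 tick 1 v(2, 3): F4 above C4
  -> R3 @ bar 1 tick 2 v(2, 3): F4 above C4
  -> R3 @ bar 1 tick 3 v(2, 3): F4 above C4
  -> R1 @ bar 2 tick 0 v(0, 3): F3/C4 P5 -> E3/B3 P5 similar
  -> R3 @ bar 2 tick 0 v(2, 3): G4 above B3
  -> R3 @ bar 2 tick 1 v(2, 3): G4 above B3
  -> R3 @ bar 2 tick 2 v(2, 3): G4 above B3
  -> R3 @ bar 2 tick 3 v(2, 3): G4 above B3
  -> R3 @ bar 3 tick 0 v(2, 3): E4 above C4
  -> R3 @ bar 3 tick 1 v(2, 3): E4 above C4
  -> R3 @ bar 3 tick 2 v(2, 3): E4 above C4
  -> R3 @ bar 3 tick 3 v(2, 3): E4 above C4
  -> R1 @ bar 4 tick 0 v(0, 3): C3/C4 P8 -> B2/B3 P8 similar
  -> R2 @ bar 4 tick 0 v(1, 2): G3/E4 M6 -> F3/F3 P1 similar
  -> R4 @ bar 4 tick 0 v(0, 1): B2/F3 TT untreated
  -> R4 @ bar 4 tick 0 v(0, 2): B2/F3 TT untreated
  -> R7 @ bar 4 tick 0 v(2,): E4->F3 leap 11st
  -> R1 @ bar 5 tick 0 v(0, 3): B2/B3 P8 -> A2/A3 P8 similar
  -> R2 @ bar 5 tick 0 v(0, 1): B2/F3 TT -> A2/E3 P5 similar
  -> R1 @ bar 6 tick 0 v(0, 2): A2/A3 P8 -> C3/C4 P8 similar
  -> R1 @ bar 6 tick 0 v(0, 3): A2/A3 P8 -> C3/C4 P8 similar
  -> R1 @ bar 6 tick 0 v(2, 3): A3/A3 P1 -> C4/C4 P1 similar
  -> R8 @ bar 6 tick 0 v(0, 2): penult P8 not 3rd/6th
  -> R8 @ bar 6 tick 0 v(0, 3): penult P8 not 3rd/6th
  -> R1 @ bar 7 tick 0 v(2, 3): C4/C4 P1 -> F4/F4 P1 similar
  -> R2 @ bar 7 tick 0 v(0, 1): C3/A3 M6 -> D3/D4 P8 similar
  -> R6 @ bar 7 tick 3 v(0, 2): closes on m3
  -> R6 @ bar 7 tick 3 v(0, 3): closes on m3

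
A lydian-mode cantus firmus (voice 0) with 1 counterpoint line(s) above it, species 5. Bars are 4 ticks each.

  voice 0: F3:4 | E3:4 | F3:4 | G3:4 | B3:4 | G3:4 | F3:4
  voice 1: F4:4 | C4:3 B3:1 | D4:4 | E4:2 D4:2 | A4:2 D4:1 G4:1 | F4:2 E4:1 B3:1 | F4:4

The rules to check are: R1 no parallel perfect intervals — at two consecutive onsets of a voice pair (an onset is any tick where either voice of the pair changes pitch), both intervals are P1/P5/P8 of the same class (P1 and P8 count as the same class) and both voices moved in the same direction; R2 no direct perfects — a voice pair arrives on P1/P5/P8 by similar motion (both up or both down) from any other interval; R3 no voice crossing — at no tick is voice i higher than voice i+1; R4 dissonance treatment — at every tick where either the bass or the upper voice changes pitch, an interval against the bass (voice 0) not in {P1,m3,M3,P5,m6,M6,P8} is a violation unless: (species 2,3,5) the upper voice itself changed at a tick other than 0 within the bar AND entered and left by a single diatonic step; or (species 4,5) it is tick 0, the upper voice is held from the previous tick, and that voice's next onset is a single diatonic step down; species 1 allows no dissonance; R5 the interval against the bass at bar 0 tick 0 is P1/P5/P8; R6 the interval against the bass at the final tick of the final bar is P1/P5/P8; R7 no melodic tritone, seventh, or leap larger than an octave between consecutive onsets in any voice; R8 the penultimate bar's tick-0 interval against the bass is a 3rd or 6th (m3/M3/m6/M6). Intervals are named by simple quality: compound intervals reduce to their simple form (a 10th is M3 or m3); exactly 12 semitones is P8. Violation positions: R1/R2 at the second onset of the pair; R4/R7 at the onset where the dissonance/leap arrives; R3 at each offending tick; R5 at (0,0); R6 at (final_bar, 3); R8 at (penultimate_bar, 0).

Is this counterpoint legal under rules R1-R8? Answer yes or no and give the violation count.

bar 0: v0=F3 v1=F4 (P8)
bar 1: v0=E3 v1=C4 (m6)
bar 2: v0=F3 v1=D4 (M6)
bar 3: v0=G3 v1=E4 (M6)
bar 4: v0=B3 v1=A4 (m7)
bar 5: v0=G3 v1=F4 (m7)
bar 6: v0=F3 v1=F4 (P8)
  R4 @ bar4.0: B3/A4 m7 untreated
  R4 @ bar5.0: G3/F4 m7 untreated
  R8 @ bar5.0: penult m7 not 3rd/6th
  R7 @ bar6.0: B3->F4 leap 6st

No (4 violations)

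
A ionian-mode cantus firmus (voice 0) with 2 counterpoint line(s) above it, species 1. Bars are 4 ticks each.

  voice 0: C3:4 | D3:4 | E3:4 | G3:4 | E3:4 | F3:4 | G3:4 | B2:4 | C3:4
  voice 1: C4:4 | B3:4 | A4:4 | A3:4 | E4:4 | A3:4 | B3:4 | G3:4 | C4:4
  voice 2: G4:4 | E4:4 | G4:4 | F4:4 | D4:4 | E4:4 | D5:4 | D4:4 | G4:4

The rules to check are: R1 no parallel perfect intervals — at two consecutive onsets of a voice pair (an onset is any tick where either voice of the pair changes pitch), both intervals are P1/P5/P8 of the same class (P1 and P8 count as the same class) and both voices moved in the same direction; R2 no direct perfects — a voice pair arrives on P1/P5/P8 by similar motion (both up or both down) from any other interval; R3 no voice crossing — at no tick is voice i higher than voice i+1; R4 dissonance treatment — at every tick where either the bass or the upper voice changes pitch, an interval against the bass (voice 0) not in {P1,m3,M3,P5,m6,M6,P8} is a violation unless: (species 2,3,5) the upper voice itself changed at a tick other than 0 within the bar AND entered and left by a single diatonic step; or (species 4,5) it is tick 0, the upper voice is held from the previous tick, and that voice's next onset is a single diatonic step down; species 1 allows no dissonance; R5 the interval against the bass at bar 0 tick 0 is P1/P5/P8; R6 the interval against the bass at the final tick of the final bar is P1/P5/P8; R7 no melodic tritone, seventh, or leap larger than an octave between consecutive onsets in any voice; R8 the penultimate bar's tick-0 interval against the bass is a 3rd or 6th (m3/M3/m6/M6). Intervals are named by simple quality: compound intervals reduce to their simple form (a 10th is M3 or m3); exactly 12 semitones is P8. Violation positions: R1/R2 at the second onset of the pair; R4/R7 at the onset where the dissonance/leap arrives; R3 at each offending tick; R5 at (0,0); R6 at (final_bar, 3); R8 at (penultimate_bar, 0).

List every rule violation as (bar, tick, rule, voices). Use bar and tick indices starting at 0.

(1, 0, R4, (0, 2))
(2, 0, R3, (1, 2))
(2, 0, R4, (0, 1))
(2, 0, R7, (1,))
(2, 1, R3, (1, 2))
(2, 2, R3, (1, 2))
(2, 3, R3, (1, 2))
(3, 0, R4, (0, 1))
(3, 0, R4, (0, 2))
(4, 0, R3, (1, 2))
(4, 0, R4, (0, 2))
(4, 1, R3, (1, 2))
(4, 2, R3, (1, 2))
(4, 3, R3, (1, 2))
(5, 0, R4, (0, 2))
(6, 0, R2, (0, 2))
(6, 0, R7, (2,))
(7, 0, R2, (1, 2))
(8, 0, R1, (1, 2))
(8, 0, R2, (0, 1))
(8, 0, R2, (0, 2))

bar 0: v0=C3 v1=C4 v2=G4 downbeat P5
bar 1: v0=D3 v1=B3 v2=E4 downbeat M2
bar 2: v0=E3 v1=A4 v2=G4 downbeat m3
bar 3: v0=G3 v1=A3 v2=F4 downbeat m7
bar 4: v0=E3 v1=E4 v2=D4 downbeat m7
bar 5: v0=F3 v1=A3 v2=E4 downbeat M7
bar 6: v0=G3 v1=B3 v2=D5 downbeat P5
bar 7: v0=B2 v1=G3 v2=D4 downbeat m3
bar 8: v0=C3 v1=C4 v2=G4 downbeat P5
  -> R4 @ bar 1 tick 0 v(0, 2): D3/E4 M2 untreated
  -> R3 @ bar 2 tick 0 v(1, 2): A4 above G4
  -> R4 @ bar 2 tick 0 v(0, 1): E3/A4 P4 untreated
  -> R7 @ bar 2 tick 0 v(1,): B3->A4 leap 10st
  -> R3 @ bar 2 tick 1 v(1, 2): A4 above G4
  -> R3 @ bar 2 tick 2 v(1, 2): A4 above G4
  -> R3 @ bar 2 tick 3 v(1, 2): A4 above G4
  -> R4 @ bar 3 tick 0 v(0, 1): G3/A3 M2 untreated
  -> R4 @ bar 3 tick 0 v(0, 2): G3/F4 m7 untreated
  -> R3 @ bar 4 tick 0 v(1, 2): E4 above D4
  -> R4 @ bar 4 tick 0 v(0, 2): E3/D4 m7 untreated
  -> R3 @ bar 4 tick 1 v(1, 2): E4 above D4
  -> R3 @ bar 4 tick 2 v(1, 2): E4 above D4
  -> R3 @ bar 4 tick 3 v(1, 2): E4 above D4
  -> R4 @ bar 5 tick 0 v(0, 2): F3/E4 M7 untreated
  -> R2 @ bar 6 tick 0 v(0, 2): F3/E4 M7 -> G3/D5 P5 similar
  -> R7 @ bar 6 tick 0 v(2,): E4->D5 leap 10st
  -> R2 @ bar 7 tick 0 v(1, 2): B3/D5 m3 -> G3/D4 P5 similar
  -> R1 @ bar 8 tick 0 v(1, 2): G3/D4 P5 -> C4/G4 P5 similar
  -> R2 @ bar 8 tick 0 v(0, 1): B2/G3 m6 -> C3/C4 P8 similar
  -> R2 @ bar 8 tick 0 v(0, 2): B2/D4 m3 -> C3/G4 P5 similar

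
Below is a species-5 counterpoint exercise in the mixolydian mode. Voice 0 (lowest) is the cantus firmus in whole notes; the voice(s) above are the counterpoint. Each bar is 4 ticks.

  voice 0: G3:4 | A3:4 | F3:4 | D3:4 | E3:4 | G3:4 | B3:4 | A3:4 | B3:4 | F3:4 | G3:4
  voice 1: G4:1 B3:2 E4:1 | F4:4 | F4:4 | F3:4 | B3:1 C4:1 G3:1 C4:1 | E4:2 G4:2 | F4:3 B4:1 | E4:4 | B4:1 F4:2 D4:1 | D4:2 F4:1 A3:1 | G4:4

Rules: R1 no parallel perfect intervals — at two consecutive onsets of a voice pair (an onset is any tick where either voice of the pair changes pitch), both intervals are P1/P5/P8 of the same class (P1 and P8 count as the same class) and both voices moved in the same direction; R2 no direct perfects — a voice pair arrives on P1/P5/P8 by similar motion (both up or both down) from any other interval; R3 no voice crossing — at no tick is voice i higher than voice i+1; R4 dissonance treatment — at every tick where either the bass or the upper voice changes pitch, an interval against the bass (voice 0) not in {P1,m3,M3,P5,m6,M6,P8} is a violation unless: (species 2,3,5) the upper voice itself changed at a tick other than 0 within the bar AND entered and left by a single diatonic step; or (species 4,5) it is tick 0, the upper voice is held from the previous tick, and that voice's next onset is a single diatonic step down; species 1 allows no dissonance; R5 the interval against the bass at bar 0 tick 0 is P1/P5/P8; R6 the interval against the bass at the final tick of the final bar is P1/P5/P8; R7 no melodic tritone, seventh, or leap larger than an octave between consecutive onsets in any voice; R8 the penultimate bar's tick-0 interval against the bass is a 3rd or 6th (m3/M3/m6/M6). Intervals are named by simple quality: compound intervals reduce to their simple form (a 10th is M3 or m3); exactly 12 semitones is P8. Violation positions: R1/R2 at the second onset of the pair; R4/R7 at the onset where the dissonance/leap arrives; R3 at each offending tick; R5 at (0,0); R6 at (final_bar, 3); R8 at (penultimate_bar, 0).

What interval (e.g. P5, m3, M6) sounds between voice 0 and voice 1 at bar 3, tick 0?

m3

voice 0=D3 voice 1=F3 -> m3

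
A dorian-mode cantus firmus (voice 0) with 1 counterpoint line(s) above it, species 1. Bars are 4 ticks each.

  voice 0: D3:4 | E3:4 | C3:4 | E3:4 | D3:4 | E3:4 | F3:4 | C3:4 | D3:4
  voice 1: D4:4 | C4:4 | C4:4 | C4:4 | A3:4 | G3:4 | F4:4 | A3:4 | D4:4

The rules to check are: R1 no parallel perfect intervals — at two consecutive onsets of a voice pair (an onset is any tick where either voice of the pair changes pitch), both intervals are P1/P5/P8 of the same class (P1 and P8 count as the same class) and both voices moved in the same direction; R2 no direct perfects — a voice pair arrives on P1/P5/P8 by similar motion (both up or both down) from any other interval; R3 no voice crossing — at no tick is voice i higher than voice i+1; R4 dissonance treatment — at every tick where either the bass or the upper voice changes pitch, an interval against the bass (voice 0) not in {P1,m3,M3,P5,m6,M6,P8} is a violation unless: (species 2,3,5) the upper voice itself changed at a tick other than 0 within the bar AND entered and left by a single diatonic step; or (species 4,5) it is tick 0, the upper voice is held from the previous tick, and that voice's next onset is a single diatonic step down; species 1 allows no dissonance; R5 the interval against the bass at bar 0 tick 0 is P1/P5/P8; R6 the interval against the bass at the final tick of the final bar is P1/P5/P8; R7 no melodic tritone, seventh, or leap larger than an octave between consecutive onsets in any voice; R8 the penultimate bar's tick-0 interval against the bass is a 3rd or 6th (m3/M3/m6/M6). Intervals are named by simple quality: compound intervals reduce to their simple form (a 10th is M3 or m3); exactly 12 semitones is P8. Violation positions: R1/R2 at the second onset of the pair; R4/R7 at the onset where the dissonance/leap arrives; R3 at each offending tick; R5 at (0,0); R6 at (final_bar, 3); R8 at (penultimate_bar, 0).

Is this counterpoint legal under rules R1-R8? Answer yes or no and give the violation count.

bar 0: v0=D3 v1=D4 (P8)
bar 1: v0=E3 v1=C4 (m6)
bar 2: v0=C3 v1=C4 (P8)
bar 3: v0=E3 v1=C4 (m6)
bar 4: v0=D3 v1=A3 (P5)
bar 5: v0=E3 v1=G3 (m3)
bar 6: v0=F3 v1=F4 (P8)
bar 7: v0=C3 v1=A3 (M6)
bar 8: v0=D3 v1=D4 (P8)
  R2 @ bar4.0: E3/C4 m6 -> D3/A3 P5 similar
  R2 @ bar6.0: E3/G3 m3 -> F3/F4 P8 similar
  R7 @ bar6.0: G3->F4 leap 10st
  R2 @ bar8.0: C3/A3 M6 -> D3/D4 P8 similar

No (4 violations)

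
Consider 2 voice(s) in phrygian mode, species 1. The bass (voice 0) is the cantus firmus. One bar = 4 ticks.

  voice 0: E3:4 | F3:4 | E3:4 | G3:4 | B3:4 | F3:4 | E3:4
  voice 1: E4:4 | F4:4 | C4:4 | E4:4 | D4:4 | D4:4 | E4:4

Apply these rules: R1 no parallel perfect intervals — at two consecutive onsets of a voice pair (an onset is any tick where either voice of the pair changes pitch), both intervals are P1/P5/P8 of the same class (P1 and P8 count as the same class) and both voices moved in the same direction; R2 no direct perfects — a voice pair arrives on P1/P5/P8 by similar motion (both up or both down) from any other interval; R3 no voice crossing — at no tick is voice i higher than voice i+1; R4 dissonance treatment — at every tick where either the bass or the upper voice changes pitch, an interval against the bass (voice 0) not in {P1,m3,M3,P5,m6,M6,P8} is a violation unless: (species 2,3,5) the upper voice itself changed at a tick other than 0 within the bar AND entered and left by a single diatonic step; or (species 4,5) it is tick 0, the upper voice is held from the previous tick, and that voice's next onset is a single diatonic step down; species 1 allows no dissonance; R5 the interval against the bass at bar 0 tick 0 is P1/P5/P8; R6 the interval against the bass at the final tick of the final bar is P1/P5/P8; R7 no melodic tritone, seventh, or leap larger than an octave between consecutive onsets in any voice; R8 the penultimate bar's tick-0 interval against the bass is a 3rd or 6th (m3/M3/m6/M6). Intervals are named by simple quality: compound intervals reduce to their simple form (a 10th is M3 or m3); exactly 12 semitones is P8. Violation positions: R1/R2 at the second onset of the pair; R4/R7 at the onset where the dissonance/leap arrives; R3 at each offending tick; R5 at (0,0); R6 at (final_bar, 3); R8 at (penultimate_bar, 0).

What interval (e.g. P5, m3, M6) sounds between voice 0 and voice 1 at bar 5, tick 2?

voice 0=F3 voice 1=D4 -> M6

M6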